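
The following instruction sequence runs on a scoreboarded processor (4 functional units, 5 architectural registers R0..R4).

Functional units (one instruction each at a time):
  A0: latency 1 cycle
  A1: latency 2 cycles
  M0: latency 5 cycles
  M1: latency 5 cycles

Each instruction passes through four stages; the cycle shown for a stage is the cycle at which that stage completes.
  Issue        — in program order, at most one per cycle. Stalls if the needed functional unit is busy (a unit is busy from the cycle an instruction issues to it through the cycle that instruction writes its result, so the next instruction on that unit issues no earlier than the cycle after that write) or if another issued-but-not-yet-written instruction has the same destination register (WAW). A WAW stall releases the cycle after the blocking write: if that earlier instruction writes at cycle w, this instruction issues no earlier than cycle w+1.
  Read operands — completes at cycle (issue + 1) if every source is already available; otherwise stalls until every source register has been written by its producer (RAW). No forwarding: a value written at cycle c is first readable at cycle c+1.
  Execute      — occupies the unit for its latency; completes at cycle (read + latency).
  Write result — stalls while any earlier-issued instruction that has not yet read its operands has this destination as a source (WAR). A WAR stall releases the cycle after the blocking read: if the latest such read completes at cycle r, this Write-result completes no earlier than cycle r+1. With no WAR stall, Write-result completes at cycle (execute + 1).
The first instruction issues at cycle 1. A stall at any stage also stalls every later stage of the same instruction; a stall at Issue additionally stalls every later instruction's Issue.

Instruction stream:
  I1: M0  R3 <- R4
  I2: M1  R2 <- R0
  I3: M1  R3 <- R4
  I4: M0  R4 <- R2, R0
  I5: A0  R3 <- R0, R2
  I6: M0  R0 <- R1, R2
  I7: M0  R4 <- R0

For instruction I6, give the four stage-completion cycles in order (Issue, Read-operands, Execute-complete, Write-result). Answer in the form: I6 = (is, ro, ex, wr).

I1: IS=1 RO=2 EX=7 WR=8
I2: IS=2 RO=3 EX=8 WR=9
I3: IS=10 RO=11 EX=16 WR=17  [struct: M1 busy until I2 writes@9]
I4: IS=11 RO=12 EX=17 WR=18
I5: IS=18 RO=19 EX=20 WR=21  [WAW R3: wait I3 write@17]
I6: IS=19 RO=20 EX=25 WR=26
I7: IS=27 RO=28 EX=33 WR=34  [struct: M0 busy until I6 writes@26]

I6 = (19, 20, 25, 26)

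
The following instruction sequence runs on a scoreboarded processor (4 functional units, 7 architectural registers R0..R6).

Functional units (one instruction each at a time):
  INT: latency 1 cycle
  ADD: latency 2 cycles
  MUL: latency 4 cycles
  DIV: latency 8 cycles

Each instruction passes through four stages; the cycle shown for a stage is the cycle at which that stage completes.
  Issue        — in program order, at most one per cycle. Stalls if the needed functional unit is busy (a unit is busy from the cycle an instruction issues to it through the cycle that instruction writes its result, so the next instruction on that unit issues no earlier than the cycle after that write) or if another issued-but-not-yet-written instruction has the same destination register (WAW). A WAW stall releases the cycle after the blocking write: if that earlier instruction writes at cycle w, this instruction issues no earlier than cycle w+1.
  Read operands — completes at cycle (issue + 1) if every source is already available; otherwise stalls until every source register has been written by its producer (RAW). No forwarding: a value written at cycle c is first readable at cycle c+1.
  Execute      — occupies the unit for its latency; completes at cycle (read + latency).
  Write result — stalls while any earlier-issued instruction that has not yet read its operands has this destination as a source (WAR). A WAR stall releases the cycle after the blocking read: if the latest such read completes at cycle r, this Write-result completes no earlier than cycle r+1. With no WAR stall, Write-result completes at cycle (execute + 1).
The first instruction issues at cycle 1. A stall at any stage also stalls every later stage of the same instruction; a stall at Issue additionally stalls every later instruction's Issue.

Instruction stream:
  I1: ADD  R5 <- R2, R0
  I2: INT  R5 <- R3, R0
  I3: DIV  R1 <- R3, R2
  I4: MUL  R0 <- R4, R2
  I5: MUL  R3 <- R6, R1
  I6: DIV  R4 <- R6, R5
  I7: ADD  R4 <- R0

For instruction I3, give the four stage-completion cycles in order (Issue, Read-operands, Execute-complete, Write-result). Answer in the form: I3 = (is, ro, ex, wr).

[I1] 1/2/4/5
[I2] 6/7/8/9  (WAW R5: wait I1 write@5)
[I3] 7/8/16/17
[I4] 8/9/13/14
[I5] 15/18/22/23  (struct: MUL busy until I4 writes@14; RAW R1: wait I3 write@17)
[I6] 18/19/27/28  (struct: DIV busy until I3 writes@17)
[I7] 29/30/32/33  (WAW R4: wait I6 write@28)

I3 = (7, 8, 16, 17)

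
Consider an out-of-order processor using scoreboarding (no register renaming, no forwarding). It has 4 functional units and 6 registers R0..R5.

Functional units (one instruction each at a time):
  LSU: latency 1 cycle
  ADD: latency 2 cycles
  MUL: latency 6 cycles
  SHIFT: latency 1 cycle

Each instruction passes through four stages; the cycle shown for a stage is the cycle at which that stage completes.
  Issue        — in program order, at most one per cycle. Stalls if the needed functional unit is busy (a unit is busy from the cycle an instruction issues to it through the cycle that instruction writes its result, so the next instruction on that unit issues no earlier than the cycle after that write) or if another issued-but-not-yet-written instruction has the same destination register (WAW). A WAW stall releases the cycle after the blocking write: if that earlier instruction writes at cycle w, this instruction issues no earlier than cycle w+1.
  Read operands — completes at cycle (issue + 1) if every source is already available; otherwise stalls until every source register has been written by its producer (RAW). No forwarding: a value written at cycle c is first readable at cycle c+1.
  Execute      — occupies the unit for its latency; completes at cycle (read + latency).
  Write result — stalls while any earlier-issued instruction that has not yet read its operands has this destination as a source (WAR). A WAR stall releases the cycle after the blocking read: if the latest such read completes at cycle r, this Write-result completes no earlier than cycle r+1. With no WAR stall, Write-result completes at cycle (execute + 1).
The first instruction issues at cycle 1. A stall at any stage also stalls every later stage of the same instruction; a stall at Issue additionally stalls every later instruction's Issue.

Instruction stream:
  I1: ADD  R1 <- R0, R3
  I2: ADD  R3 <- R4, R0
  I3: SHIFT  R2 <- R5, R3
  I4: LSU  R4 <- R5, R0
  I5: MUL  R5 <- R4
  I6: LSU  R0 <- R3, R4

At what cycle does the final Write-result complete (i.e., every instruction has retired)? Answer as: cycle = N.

cycle = 19

[I1] 1/2/4/5
[I2] 6/7/9/10  (struct: ADD busy until I1 writes@5)
[I3] 7/11/12/13  (RAW R3: wait I2 write@10)
[I4] 8/9/10/11
[I5] 9/12/18/19  (RAW R4: wait I4 write@11)
[I6] 12/13/14/15  (struct: LSU busy until I4 writes@11)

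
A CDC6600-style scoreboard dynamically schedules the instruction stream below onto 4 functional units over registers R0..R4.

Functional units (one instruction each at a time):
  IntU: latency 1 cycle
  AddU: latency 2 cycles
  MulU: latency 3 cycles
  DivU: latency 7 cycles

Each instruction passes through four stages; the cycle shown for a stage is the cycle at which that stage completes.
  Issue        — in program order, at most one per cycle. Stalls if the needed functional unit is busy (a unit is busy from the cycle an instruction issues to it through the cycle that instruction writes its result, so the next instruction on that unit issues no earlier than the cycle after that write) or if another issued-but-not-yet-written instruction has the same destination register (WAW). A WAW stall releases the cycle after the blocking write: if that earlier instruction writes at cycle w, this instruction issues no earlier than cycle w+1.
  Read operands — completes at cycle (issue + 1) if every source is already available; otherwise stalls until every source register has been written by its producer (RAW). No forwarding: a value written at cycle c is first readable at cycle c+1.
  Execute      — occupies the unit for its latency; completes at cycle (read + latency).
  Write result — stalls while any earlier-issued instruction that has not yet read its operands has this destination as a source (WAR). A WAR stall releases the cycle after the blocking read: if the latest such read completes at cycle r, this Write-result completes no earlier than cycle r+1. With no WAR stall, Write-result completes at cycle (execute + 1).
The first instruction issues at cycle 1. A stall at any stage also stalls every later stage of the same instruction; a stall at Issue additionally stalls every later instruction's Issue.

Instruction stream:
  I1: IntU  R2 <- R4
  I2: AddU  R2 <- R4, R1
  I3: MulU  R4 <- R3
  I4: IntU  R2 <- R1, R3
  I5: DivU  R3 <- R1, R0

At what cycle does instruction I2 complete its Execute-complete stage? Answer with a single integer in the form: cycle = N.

I1 -> (1, 2, 3, 4)
I2 -> (5, 6, 8, 9)  // WAW R2: wait I1 write@4
I3 -> (6, 7, 10, 11)
I4 -> (10, 11, 12, 13)  // WAW R2: wait I2 write@9
I5 -> (11, 12, 19, 20)

cycle = 8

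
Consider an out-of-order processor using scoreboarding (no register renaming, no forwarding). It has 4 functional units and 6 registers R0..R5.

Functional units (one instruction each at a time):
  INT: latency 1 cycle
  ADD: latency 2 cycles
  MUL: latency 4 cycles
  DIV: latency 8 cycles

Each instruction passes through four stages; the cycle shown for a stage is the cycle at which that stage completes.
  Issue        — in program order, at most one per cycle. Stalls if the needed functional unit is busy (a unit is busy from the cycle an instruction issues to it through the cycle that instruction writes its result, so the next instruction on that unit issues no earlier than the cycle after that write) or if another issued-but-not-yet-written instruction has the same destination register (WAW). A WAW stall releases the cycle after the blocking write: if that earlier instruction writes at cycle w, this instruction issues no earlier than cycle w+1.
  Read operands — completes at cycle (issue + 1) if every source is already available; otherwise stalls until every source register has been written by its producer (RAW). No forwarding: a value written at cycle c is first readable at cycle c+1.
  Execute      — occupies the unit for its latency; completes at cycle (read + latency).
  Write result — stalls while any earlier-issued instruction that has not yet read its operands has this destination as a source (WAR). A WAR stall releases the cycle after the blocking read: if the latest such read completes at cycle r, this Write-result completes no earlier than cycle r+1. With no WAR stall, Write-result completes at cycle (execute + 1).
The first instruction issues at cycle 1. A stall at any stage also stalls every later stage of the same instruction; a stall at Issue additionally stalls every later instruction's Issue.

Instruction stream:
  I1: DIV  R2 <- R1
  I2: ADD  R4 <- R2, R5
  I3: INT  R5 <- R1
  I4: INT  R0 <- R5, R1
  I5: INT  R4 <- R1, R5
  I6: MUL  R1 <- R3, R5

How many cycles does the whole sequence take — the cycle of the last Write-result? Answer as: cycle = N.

[1] I1→DIV
[2] I1 RO · I2→ADD
[3] I3→INT
[4] I3 RO
[5] I3 EX
[10] I1 EX
[11] I1 WR R2
[12] I2 RO
[13] I3 WR R5
[14] I2 EX · I4→INT
[15] I2 WR R4 · I4 RO
[16] I4 EX
[17] I4 WR R0
[18] I5→INT
[19] I5 RO · I6→MUL
[20] I5 EX · I6 RO
[21] I5 WR R4
[24] I6 EX
[25] I6 WR R1

cycle = 25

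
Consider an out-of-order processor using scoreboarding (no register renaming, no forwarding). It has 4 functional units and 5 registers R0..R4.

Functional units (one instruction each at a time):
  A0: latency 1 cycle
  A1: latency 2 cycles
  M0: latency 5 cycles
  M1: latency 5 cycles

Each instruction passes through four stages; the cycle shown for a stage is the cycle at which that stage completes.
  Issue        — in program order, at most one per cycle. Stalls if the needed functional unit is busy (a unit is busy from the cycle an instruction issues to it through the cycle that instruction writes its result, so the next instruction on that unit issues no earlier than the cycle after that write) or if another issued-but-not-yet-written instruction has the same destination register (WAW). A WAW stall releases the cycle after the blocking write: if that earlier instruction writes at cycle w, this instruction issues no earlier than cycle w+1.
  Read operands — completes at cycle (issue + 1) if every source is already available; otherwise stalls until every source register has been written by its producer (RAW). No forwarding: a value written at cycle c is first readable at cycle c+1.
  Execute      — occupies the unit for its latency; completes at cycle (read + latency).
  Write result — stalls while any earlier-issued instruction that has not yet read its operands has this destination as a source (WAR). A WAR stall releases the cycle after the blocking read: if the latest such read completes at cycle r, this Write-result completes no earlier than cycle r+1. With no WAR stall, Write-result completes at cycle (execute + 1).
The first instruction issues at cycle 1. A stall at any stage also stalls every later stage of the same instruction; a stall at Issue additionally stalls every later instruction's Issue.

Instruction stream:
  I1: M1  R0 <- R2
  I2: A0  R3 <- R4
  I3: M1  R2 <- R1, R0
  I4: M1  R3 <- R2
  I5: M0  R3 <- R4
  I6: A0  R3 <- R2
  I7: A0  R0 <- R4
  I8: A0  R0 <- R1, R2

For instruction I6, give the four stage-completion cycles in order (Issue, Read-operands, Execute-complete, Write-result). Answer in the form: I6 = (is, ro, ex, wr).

cycle 1: I1 dispatched to M1
cycle 2: I1 operands ready; I2 dispatched to A0
cycle 3: I2 operands ready
cycle 4: I2 complete
cycle 5: R3←I2
cycle 7: I1 complete
cycle 8: R0←I1
cycle 9: I3 dispatched to M1
cycle 10: I3 operands ready
cycle 15: I3 complete
cycle 16: R2←I3
cycle 17: I4 dispatched to M1
cycle 18: I4 operands ready
cycle 23: I4 complete
cycle 24: R3←I4
cycle 25: I5 dispatched to M0
cycle 26: I5 operands ready
cycle 31: I5 complete
cycle 32: R3←I5
cycle 33: I6 dispatched to A0
cycle 34: I6 operands ready
cycle 35: I6 complete
cycle 36: R3←I6
cycle 37: I7 dispatched to A0
cycle 38: I7 operands ready
cycle 39: I7 complete
cycle 40: R0←I7
cycle 41: I8 dispatched to A0
cycle 42: I8 operands ready
cycle 43: I8 complete
cycle 44: R0←I8

I6 = (33, 34, 35, 36)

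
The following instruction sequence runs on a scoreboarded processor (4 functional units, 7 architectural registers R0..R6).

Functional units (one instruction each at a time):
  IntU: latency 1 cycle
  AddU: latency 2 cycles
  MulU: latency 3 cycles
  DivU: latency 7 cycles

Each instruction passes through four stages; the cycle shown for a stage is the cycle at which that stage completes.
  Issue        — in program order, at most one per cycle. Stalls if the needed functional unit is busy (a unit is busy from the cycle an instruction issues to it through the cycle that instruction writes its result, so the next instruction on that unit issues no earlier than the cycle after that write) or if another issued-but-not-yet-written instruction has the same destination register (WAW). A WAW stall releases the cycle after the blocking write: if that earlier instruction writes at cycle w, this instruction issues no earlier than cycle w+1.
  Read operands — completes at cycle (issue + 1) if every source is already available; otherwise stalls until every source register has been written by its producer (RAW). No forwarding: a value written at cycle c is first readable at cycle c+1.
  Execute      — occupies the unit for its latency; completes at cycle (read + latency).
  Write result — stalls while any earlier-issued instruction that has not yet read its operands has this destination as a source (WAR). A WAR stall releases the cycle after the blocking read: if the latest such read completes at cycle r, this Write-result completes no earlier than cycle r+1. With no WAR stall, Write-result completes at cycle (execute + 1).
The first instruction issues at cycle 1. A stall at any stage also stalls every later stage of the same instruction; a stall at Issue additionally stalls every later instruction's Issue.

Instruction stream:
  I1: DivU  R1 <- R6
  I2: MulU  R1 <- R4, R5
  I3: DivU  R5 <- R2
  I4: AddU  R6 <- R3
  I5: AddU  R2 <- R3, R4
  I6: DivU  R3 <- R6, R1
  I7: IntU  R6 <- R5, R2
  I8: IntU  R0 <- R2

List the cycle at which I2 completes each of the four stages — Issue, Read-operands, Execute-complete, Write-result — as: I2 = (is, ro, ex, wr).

I2 = (11, 12, 15, 16)

I1 -> (1, 2, 9, 10)
I2 -> (11, 12, 15, 16)  // WAW R1: wait I1 write@10
I3 -> (12, 13, 20, 21)
I4 -> (13, 14, 16, 17)
I5 -> (18, 19, 21, 22)  // struct: AddU busy until I4 writes@17
I6 -> (22, 23, 30, 31)  // struct: DivU busy until I3 writes@21
I7 -> (23, 24, 25, 26)
I8 -> (27, 28, 29, 30)  // struct: IntU busy until I7 writes@26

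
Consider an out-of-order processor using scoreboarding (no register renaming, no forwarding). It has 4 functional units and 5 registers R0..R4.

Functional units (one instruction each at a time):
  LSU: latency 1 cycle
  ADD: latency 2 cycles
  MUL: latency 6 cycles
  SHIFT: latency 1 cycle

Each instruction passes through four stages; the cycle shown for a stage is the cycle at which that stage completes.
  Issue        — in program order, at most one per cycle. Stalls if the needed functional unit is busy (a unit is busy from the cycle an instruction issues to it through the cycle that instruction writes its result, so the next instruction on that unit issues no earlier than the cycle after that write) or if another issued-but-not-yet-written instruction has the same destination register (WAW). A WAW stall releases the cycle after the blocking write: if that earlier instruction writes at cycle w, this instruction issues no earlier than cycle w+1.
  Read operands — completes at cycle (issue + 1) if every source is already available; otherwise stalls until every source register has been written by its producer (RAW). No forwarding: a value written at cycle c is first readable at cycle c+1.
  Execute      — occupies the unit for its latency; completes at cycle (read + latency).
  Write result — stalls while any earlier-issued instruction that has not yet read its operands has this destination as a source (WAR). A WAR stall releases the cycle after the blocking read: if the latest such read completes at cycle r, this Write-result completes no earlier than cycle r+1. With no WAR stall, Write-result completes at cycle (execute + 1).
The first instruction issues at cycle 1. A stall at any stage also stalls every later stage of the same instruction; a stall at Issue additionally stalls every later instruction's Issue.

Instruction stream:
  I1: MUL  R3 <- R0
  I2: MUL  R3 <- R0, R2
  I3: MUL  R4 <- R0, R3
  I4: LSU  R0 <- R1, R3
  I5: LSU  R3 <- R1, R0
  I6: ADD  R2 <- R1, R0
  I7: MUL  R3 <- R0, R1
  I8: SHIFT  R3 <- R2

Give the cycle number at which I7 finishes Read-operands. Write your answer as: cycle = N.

cycle = 29

[1] I1 dispatched to MUL
[2] I1 operands ready
[8] I1 complete
[9] R3←I1
[10] I2 dispatched to MUL
[11] I2 operands ready
[17] I2 complete
[18] R3←I2
[19] I3 dispatched to MUL
[20] I3 operands ready; I4 dispatched to LSU
[21] I4 operands ready
[22] I4 complete
[23] R0←I4
[24] I5 dispatched to LSU
[25] I5 operands ready; I6 dispatched to ADD
[26] I3 complete; I5 complete; I6 operands ready
[27] R4←I3; R3←I5
[28] I6 complete; I7 dispatched to MUL
[29] R2←I6; I7 operands ready
[35] I7 complete
[36] R3←I7
[37] I8 dispatched to SHIFT
[38] I8 operands ready
[39] I8 complete
[40] R3←I8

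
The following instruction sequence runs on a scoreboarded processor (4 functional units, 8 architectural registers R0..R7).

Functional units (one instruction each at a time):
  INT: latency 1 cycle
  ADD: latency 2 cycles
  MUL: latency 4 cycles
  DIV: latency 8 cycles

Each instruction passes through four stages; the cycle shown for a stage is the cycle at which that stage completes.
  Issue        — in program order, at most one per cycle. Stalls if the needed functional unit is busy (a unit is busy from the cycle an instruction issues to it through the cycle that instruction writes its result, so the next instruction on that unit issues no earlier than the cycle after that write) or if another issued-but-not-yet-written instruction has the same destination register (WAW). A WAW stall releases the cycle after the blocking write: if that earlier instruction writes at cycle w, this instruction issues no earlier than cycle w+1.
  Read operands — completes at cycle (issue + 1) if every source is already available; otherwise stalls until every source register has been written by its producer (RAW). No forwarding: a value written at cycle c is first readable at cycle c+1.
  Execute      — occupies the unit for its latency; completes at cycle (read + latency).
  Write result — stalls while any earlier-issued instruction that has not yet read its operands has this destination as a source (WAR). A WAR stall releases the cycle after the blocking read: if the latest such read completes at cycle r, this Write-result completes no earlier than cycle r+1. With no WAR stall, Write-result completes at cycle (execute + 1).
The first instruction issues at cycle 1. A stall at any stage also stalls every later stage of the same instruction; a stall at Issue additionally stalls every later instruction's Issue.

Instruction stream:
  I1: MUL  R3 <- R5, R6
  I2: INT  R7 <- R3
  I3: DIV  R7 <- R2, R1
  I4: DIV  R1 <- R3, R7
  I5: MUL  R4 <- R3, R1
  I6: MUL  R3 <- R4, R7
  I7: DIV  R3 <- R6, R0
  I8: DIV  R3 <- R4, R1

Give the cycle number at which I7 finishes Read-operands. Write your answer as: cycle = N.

I1  is:1  ro:2  ex:6  wr:7
I2  is:2  ro:8  ex:9  wr:10  — RAW R3: wait I1 write@7
I3  is:11  ro:12  ex:20  wr:21  — WAW R7: wait I2 write@10
I4  is:22  ro:23  ex:31  wr:32  — struct: DIV busy until I3 writes@21
I5  is:23  ro:33  ex:37  wr:38  — RAW R1: wait I4 write@32
I6  is:39  ro:40  ex:44  wr:45  — struct: MUL busy until I5 writes@38
I7  is:46  ro:47  ex:55  wr:56  — WAW R3: wait I6 write@45
I8  is:57  ro:58  ex:66  wr:67  — struct: DIV busy until I7 writes@56

cycle = 47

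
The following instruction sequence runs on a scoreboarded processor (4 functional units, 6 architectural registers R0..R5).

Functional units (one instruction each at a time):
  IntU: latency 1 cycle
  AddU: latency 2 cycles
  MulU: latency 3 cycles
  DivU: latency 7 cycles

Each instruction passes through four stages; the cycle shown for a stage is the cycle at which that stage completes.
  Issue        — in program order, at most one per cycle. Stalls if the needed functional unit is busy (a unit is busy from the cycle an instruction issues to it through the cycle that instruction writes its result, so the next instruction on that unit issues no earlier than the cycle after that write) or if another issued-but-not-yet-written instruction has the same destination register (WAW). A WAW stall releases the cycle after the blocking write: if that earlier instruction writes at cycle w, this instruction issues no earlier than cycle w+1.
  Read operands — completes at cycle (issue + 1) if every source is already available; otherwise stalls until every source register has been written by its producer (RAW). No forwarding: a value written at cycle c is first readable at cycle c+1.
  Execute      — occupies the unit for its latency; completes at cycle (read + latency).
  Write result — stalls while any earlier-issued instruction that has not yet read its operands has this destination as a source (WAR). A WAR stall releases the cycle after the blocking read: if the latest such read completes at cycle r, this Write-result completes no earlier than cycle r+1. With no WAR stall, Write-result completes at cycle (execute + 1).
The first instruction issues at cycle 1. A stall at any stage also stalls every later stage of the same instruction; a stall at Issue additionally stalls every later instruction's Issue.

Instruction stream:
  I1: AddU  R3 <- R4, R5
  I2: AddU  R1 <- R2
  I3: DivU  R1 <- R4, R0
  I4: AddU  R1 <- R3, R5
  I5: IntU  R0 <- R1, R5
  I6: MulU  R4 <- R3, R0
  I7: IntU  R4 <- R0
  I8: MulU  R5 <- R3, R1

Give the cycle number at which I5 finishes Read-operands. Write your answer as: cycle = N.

cycle = 26

cycle 1: I1 dispatched to AddU
cycle 2: I1 operands ready
cycle 4: I1 complete
cycle 5: R3←I1
cycle 6: I2 dispatched to AddU
cycle 7: I2 operands ready
cycle 9: I2 complete
cycle 10: R1←I2
cycle 11: I3 dispatched to DivU
cycle 12: I3 operands ready
cycle 19: I3 complete
cycle 20: R1←I3
cycle 21: I4 dispatched to AddU
cycle 22: I4 operands ready; I5 dispatched to IntU
cycle 23: I6 dispatched to MulU
cycle 24: I4 complete
cycle 25: R1←I4
cycle 26: I5 operands ready
cycle 27: I5 complete
cycle 28: R0←I5
cycle 29: I6 operands ready
cycle 32: I6 complete
cycle 33: R4←I6
cycle 34: I7 dispatched to IntU
cycle 35: I7 operands ready; I8 dispatched to MulU
cycle 36: I7 complete; I8 operands ready
cycle 37: R4←I7
cycle 39: I8 complete
cycle 40: R5←I8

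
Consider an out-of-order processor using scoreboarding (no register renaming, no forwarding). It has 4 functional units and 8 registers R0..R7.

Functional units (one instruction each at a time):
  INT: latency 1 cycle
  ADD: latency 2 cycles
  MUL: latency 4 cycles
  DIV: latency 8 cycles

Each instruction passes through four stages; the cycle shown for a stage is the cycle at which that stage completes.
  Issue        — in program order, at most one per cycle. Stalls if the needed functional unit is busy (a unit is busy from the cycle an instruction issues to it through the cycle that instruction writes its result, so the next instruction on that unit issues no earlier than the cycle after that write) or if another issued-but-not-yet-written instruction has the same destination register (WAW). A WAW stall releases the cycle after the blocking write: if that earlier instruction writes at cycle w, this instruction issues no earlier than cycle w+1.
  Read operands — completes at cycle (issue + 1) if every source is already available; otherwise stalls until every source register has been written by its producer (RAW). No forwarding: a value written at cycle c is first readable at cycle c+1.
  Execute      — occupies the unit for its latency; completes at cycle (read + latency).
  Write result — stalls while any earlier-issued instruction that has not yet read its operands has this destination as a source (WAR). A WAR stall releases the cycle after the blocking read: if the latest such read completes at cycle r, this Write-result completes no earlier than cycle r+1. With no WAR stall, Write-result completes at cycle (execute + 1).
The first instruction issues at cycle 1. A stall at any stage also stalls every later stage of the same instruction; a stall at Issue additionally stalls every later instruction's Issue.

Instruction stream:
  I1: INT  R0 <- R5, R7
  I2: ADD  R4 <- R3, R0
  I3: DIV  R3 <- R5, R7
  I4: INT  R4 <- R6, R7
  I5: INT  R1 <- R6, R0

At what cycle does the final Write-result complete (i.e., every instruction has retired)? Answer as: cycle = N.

I1  is:1  ro:2  ex:3  wr:4
I2  is:2  ro:5  ex:7  wr:8  — RAW R0: wait I1 write@4
I3  is:3  ro:4  ex:12  wr:13
I4  is:9  ro:10  ex:11  wr:12  — WAW R4: wait I2 write@8
I5  is:13  ro:14  ex:15  wr:16  — struct: INT busy until I4 writes@12

cycle = 16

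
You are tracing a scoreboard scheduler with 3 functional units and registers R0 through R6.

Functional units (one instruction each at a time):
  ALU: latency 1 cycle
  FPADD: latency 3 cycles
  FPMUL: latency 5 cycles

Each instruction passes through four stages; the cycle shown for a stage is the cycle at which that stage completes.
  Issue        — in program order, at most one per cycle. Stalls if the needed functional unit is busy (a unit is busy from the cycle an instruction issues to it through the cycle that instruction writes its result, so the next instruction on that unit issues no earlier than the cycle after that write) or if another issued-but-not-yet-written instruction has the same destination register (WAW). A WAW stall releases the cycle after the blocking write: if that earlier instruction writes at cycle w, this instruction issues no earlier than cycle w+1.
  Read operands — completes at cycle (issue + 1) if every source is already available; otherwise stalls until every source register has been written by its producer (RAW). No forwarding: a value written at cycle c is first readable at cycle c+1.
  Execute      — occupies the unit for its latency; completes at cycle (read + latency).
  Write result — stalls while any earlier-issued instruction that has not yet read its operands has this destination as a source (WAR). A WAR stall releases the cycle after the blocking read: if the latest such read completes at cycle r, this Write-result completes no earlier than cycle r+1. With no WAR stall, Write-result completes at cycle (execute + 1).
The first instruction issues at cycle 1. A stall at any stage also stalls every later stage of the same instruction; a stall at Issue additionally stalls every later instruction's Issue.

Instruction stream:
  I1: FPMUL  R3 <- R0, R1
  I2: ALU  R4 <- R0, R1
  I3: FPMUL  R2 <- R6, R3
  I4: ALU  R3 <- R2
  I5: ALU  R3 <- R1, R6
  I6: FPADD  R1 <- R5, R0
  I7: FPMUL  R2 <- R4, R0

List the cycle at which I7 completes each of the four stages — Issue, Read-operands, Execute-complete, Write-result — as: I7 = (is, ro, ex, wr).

I1: IS=1 RO=2 EX=7 WR=8
I2: IS=2 RO=3 EX=4 WR=5
I3: IS=9 RO=10 EX=15 WR=16  [struct: FPMUL busy until I1 writes@8]
I4: IS=10 RO=17 EX=18 WR=19  [RAW R2: wait I3 write@16]
I5: IS=20 RO=21 EX=22 WR=23  [struct: ALU busy until I4 writes@19]
I6: IS=21 RO=22 EX=25 WR=26
I7: IS=22 RO=23 EX=28 WR=29

I7 = (22, 23, 28, 29)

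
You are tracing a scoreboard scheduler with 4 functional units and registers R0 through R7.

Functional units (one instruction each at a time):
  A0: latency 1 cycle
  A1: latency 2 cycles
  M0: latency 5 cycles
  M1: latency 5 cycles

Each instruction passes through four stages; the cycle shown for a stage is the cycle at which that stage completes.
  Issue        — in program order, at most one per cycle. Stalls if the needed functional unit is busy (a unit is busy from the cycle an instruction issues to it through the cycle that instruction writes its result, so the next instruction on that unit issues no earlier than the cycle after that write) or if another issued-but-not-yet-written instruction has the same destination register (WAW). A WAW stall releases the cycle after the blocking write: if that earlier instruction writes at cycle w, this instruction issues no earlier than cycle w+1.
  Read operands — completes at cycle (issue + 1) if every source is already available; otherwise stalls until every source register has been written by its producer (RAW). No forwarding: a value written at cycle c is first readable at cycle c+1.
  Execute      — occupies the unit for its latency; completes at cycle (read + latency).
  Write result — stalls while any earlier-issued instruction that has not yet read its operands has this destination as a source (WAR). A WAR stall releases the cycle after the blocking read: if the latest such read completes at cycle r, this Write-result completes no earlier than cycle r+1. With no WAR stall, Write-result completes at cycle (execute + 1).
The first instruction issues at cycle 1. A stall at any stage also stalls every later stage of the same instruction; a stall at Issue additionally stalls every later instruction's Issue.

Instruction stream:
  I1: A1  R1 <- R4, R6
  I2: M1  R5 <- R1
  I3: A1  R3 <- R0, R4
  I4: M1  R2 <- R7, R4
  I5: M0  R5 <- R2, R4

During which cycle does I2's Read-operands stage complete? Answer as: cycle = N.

cycle 1: I1→A1
cycle 2: I1 RO, I2→M1
cycle 4: I1 EX
cycle 5: I1 WR R1
cycle 6: I2 RO, I3→A1
cycle 7: I3 RO
cycle 9: I3 EX
cycle 10: I3 WR R3
cycle 11: I2 EX
cycle 12: I2 WR R5
cycle 13: I4→M1
cycle 14: I4 RO, I5→M0
cycle 19: I4 EX
cycle 20: I4 WR R2
cycle 21: I5 RO
cycle 26: I5 EX
cycle 27: I5 WR R5

cycle = 6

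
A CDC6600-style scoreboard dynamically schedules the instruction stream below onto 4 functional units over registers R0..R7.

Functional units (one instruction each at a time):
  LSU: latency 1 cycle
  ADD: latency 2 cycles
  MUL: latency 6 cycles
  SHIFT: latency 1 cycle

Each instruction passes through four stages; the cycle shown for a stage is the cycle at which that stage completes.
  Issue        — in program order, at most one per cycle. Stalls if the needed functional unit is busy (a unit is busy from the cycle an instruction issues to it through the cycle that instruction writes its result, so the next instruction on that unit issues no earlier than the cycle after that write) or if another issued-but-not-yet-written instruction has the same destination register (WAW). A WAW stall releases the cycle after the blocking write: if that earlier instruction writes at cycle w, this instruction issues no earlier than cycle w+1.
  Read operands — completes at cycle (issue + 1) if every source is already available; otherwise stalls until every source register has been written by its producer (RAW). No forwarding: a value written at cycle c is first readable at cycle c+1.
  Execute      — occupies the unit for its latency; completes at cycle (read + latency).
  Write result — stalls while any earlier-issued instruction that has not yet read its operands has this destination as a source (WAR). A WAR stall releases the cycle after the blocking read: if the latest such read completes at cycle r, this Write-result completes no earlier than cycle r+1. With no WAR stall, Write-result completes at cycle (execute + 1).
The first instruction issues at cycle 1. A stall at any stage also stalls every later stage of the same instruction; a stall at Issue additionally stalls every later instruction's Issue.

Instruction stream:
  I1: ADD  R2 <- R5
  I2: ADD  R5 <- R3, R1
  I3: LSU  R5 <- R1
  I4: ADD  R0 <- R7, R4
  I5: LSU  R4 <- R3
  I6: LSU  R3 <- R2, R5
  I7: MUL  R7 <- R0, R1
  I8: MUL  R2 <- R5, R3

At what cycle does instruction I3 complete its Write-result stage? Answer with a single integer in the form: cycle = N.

  I1 | 1 | 2 | 4 | 5
  I2 | 6 | 7 | 9 | 10   struct: ADD busy until I1 writes@5
  I3 | 11 | 12 | 13 | 14   WAW R5: wait I2 write@10
  I4 | 12 | 13 | 15 | 16
  I5 | 15 | 16 | 17 | 18   struct: LSU busy until I3 writes@14
  I6 | 19 | 20 | 21 | 22   struct: LSU busy until I5 writes@18
  I7 | 20 | 21 | 27 | 28
  I8 | 29 | 30 | 36 | 37   struct: MUL busy until I7 writes@28

cycle = 14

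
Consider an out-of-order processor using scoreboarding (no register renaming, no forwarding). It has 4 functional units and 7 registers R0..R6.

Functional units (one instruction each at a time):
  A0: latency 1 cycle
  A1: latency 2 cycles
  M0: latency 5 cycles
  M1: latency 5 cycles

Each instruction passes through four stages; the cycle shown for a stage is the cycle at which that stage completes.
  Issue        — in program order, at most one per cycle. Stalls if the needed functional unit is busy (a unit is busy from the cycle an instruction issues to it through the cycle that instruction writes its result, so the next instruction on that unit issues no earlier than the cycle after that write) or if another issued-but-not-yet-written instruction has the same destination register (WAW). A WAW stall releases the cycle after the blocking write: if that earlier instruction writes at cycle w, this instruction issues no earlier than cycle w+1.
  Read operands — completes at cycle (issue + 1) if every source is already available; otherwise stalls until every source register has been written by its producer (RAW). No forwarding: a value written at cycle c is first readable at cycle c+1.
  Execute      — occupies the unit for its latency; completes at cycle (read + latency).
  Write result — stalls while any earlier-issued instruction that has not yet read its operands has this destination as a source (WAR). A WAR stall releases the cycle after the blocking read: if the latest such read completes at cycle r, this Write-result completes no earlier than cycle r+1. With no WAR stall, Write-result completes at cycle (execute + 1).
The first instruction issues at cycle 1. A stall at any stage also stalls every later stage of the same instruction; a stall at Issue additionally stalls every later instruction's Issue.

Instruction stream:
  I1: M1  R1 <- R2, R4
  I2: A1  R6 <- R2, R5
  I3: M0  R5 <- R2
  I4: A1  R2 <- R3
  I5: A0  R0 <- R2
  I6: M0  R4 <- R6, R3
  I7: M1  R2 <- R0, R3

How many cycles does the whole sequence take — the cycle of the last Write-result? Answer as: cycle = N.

cycle = 21

1) issue 1, read 2, done 7, write 8
2) issue 2, read 3, done 5, write 6
3) issue 3, read 4, done 9, write 10
4) issue 7, read 8, done 10, write 11  <struct: A1 busy until I2 writes@6>
5) issue 8, read 12, done 13, write 14  <RAW R2: wait I4 write@11>
6) issue 11, read 12, done 17, write 18  <struct: M0 busy until I3 writes@10>
7) issue 12, read 15, done 20, write 21  <RAW R0: wait I5 write@14>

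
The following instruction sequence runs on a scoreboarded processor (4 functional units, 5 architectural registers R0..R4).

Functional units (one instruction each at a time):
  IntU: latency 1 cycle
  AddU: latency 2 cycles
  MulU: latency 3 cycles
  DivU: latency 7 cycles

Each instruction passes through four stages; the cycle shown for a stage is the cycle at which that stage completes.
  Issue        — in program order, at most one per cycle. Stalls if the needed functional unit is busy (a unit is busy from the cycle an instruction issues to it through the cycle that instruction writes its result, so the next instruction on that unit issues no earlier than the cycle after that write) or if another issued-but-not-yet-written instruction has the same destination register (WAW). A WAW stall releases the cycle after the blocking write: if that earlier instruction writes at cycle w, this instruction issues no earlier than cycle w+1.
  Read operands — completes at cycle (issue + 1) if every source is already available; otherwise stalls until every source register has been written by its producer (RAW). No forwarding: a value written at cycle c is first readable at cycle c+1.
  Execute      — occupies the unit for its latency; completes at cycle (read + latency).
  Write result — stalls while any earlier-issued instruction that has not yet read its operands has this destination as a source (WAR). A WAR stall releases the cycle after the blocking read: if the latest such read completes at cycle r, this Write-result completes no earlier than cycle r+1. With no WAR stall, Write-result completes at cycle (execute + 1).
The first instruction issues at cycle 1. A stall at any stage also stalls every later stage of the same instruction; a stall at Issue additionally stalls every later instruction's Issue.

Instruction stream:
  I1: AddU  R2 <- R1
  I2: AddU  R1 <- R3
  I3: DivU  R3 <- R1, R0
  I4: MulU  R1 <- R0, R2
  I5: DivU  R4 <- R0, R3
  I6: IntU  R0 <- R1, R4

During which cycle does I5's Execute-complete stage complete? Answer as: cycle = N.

I1  is:1  ro:2  ex:4  wr:5
I2  is:6  ro:7  ex:9  wr:10  — struct: AddU busy until I1 writes@5
I3  is:7  ro:11  ex:18  wr:19  — RAW R1: wait I2 write@10
I4  is:11  ro:12  ex:15  wr:16  — WAW R1: wait I2 write@10
I5  is:20  ro:21  ex:28  wr:29  — struct: DivU busy until I3 writes@19
I6  is:21  ro:30  ex:31  wr:32  — RAW R4: wait I5 write@29

cycle = 28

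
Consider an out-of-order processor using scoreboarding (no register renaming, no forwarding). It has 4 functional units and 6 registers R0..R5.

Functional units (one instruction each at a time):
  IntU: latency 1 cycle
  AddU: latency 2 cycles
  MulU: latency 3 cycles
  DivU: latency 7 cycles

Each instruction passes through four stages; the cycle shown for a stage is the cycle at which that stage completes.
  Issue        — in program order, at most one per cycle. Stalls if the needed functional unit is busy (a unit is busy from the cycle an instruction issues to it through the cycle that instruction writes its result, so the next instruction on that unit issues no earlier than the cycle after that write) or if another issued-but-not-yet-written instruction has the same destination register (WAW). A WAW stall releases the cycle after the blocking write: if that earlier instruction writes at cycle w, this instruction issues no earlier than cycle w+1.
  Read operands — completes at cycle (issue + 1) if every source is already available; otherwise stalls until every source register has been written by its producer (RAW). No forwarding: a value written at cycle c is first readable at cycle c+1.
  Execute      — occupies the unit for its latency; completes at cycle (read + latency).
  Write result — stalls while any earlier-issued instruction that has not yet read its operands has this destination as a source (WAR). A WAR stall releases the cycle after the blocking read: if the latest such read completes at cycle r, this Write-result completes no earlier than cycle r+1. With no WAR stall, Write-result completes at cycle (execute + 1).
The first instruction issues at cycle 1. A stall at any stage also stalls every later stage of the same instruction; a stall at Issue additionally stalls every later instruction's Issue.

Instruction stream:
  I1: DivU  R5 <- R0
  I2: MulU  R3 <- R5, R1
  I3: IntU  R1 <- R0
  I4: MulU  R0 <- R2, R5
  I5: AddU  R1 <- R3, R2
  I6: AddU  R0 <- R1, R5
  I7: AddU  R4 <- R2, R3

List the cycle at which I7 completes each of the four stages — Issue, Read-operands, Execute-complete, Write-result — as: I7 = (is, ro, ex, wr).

I7 = (27, 28, 30, 31)

1) issue 1, read 2, done 9, write 10
2) issue 2, read 11, done 14, write 15  <RAW R5: wait I1 write@10>
3) issue 3, read 4, done 5, write 12  <WAR R1: wait I2 read@11>
4) issue 16, read 17, done 20, write 21  <struct: MulU busy until I2 writes@15>
5) issue 17, read 18, done 20, write 21
6) issue 22, read 23, done 25, write 26  <struct: AddU busy until I5 writes@21>
7) issue 27, read 28, done 30, write 31  <struct: AddU busy until I6 writes@26>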